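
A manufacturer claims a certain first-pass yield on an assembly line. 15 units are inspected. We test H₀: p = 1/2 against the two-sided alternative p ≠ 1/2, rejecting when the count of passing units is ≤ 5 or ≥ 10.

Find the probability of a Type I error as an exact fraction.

309/1024

α = P(Y ≤ 5 or Y ≥ 10 | p = 1/2), Y ~ Binomial(15, 1/2).
Each tail has probability (1 + 15 + 105 + 455 + 1365 + 3003)/32768; doubling gives α = 9888/32768 = 309/1024.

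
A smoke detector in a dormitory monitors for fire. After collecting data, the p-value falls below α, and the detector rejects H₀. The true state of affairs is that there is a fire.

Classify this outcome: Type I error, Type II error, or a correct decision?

The conventional null hypothesis here is that there is no fire.
The test rejected a false H₀ — the decision matches the true state.

Neither — the decision is correct.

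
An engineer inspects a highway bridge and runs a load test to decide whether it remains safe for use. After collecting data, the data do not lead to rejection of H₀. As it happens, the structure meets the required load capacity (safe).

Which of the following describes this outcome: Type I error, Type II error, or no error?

The conventional null hypothesis here is that the structure meets the required load capacity (safe).
The test retained a true H₀ — the decision matches the true state.

Neither — the decision is correct.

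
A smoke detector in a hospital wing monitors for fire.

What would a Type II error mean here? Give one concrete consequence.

A Type II error would mean concluding that there is no fire (or at least failing to establish that there is a fire) when in fact there is a fire. Consequence: a real fire goes undetected.

With the conventional null hypothesis that there is no fire:
A Type II error is failing to reject H₀ when H₀ is false.
Here that means remaining silent when actually there is a fire.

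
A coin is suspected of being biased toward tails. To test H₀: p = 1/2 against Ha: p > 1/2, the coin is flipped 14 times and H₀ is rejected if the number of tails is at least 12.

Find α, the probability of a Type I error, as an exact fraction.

53/8192

The Type I error probability is α = P(K ≥ 12) computed under H₀, where K ~ Binomial(14, 1/2).
Summing the upper tail: (91 + 14 + 1) / 2^14 = 106/16384 = 53/8192.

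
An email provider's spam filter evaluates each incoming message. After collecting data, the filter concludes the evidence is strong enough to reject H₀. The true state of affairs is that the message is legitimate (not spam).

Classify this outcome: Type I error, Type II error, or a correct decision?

Type I error

The conventional null hypothesis here is that the message is legitimate (not spam).
H₀ was rejected, but H₀ is actually true.
Rejecting a true null hypothesis is a Type I error (false positive).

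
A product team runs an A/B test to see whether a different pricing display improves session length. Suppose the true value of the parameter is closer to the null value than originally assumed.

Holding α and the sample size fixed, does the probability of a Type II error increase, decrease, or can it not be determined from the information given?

It increases.

A smaller true effect puts the Ha sampling distribution closer to H₀, so more of it falls in the non-rejection region.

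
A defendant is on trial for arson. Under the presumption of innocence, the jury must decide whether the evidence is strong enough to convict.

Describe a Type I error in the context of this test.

A Type I error would mean concluding that the defendant is guilty when in fact the defendant is innocent.

With the conventional null hypothesis that the defendant is innocent:
A Type I error is rejecting H₀ when H₀ is true.
Here that means convicting the defendant when actually the defendant is innocent.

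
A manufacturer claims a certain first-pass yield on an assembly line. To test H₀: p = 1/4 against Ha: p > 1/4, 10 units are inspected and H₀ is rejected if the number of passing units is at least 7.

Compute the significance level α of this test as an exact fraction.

919/262144

α = P(reject H₀ | H₀ true) = P(X ≥ 7 | p = 1/4), with X ~ Binomial(10, 1/4).
P(X ≥ 7) = Σ_{j=7}^{10} C(10,j)·(1/4)^j·(3/4)^{10-j} = 919/262144.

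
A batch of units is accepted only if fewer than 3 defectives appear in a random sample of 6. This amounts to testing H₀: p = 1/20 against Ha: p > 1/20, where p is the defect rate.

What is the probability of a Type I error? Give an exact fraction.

The significance level is the probability, assuming p = 1/20, of seeing 3 or more defectives in 6 draws.
Via the complement, α = 1 − Σ_{j=0}^{2} C(6,j)(1/20)^j(19/20)^{6-j} = 14271/6400000.

14271/6400000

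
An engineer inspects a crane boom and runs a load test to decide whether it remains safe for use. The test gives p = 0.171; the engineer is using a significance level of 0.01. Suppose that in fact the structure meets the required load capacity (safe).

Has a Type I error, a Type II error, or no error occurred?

No error — this is a correct decision.

The conventional null hypothesis is that the structure meets the required load capacity (safe).
Since p = 0.171 ≥ α = 0.01, H₀ is not rejected.
H₀ is true (actually the structure meets the required load capacity (safe)).
The decision matches the true state — no error.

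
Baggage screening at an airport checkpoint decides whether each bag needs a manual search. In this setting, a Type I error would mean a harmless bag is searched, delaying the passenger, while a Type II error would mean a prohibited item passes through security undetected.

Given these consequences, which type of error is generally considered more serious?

The Type II consequence (a prohibited item passes through security undetected) is more severe than the Type I consequence (a harmless bag is searched, delaying the passenger).

Type II error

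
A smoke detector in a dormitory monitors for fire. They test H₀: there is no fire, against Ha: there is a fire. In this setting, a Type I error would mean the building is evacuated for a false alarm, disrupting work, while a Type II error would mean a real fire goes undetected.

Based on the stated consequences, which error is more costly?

The Type II consequence (a real fire goes undetected) is more severe than the Type I consequence (the building is evacuated for a false alarm, disrupting work).

Type II error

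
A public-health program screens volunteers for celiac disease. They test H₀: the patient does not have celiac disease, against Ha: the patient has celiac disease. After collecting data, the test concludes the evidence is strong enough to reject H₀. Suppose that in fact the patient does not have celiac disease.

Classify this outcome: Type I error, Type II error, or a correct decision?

Type I error

H₀ was rejected, but H₀ is actually true.
Rejecting a true null hypothesis is a Type I error (false positive).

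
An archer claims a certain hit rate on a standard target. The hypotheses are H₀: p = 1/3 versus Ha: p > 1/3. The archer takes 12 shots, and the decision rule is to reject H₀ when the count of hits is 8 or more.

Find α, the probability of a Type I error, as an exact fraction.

3323/177147

The Type I error probability is α = P(X ≥ 8) computed under H₀, where X ~ Binomial(12, 1/3).
P(X ≥ 8) = Σ_{j=8}^{12} C(12,j)·(1/3)^j·(2/3)^{12-j} = 3323/177147.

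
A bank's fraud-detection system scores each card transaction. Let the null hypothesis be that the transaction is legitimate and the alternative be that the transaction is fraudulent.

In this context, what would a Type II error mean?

A Type II error is failing to reject H₀ when H₀ is false.
Here that means approving the transaction when actually the transaction is fraudulent.

A Type II error would mean concluding that the transaction is legitimate (or at least failing to establish that the transaction is fraudulent) when in fact the transaction is fraudulent.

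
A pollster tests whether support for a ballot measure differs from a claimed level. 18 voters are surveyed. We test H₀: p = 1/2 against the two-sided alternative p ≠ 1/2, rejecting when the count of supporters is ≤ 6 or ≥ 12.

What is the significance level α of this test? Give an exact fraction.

7795/32768

α = P(S ≤ 6 or S ≥ 12 | p = 1/2), S ~ Binomial(18, 1/2).
Each tail has probability (1 + 18 + 153 + 816 + 3060 + 8568 + 18564)/262144; doubling gives α = 62360/262144 = 7795/32768.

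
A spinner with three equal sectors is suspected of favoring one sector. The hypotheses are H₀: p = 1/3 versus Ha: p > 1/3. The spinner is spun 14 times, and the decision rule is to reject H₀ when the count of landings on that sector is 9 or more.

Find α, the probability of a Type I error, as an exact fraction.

9265/531441

Under H₀, K ~ Binomial(14, 1/3), and α = P(K ≥ 9).
Adding the binomial terms for j = 9 through 14 with p = 1/3 yields 9265/531441.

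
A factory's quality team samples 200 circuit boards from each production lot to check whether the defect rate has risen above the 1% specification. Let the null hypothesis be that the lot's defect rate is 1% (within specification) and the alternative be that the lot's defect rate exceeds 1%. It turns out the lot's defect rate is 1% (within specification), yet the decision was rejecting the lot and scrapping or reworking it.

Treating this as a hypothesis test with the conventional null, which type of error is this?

Type I error

'Rejecting the lot and scrapping or reworking it' corresponds to rejecting H₀.
H₀ was rejected but H₀ is true — a Type I error (false positive).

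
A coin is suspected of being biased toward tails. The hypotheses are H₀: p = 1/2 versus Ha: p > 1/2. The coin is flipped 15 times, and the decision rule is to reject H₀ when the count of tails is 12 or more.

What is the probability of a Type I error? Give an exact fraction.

9/512

Under H₀, X ~ Binomial(15, 1/2), and α = P(X ≥ 12).
Summing the upper tail: (455 + 105 + 15 + 1) / 2^15 = 576/32768 = 9/512.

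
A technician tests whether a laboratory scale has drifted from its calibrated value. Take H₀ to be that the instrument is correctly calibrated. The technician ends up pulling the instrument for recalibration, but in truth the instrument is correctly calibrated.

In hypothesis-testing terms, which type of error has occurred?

Type I error

'Pulling the instrument for recalibration' corresponds to rejecting H₀.
H₀ was rejected but H₀ is true — a Type I error (false positive).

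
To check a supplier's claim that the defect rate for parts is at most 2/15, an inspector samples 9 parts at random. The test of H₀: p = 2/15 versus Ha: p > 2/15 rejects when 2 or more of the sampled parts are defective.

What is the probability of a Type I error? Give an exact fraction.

The significance level is the probability, assuming p = 2/15, of seeing 2 or more defectives in 9 draws.
α = 1 − P(K ≤ 1) = 1 − 25287652351/38443359375 = 13155707024/38443359375.

13155707024/38443359375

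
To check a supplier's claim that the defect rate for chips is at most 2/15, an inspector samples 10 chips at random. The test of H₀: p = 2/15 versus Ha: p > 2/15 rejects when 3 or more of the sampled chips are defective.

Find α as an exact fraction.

The significance level is the probability, assuming p = 2/15, of seeing 3 or more defectives in 10 draws.
Computing the lower-tail complement: 1 − 165593336363/192216796875 = 26623460512/192216796875.

26623460512/192216796875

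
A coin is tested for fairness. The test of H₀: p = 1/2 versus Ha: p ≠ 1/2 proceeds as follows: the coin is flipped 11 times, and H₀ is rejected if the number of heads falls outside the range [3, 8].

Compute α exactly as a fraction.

Under H₀, Y ~ Binomial(11, 1/2); α is the probability of landing in either tail, P(Y ≤ 2) + P(Y ≥ 9).
Each tail has probability (1 + 11 + 55)/2048; doubling gives α = 134/2048 = 67/1024.

67/1024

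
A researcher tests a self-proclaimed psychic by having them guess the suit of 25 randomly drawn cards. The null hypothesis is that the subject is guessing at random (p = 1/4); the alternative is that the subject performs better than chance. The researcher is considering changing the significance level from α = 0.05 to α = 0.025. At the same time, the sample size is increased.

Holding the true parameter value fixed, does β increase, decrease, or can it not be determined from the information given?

The first change alone would make β increase; the second alone would make β decrease. Which effect dominates depends on the magnitudes, which are not given.

Cannot be determined from the information given.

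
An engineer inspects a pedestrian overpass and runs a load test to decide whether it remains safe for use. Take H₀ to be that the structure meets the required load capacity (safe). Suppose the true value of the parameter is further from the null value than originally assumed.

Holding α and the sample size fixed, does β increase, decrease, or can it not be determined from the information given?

It decreases.

The further the true parameter sits from the null value, the more of the Ha sampling distribution falls in the rejection region.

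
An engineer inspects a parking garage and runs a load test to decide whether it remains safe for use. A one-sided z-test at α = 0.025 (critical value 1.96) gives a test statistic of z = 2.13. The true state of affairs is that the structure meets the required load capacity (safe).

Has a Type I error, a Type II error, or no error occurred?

Type I error

The conventional null hypothesis is that the structure meets the required load capacity (safe).
Since z = 2.13 > z* = 1.96, H₀ is rejected.
H₀ is true (actually the structure meets the required load capacity (safe)).
Rejecting a true H₀ is a Type I error.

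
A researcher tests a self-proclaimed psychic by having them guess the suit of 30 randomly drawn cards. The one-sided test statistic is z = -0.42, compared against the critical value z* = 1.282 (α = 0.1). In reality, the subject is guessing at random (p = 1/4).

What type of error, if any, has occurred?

Neither — the decision is correct.

The conventional null hypothesis is that the subject is guessing at random (p = 1/4).
Since z = -0.42 ≤ z* = 1.282, H₀ is not rejected.
H₀ is true (actually the subject is guessing at random (p = 1/4)).
The decision matches the true state — no error.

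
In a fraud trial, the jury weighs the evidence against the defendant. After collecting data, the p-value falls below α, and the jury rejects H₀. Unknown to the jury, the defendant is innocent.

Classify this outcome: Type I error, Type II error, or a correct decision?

Type I error

The conventional null hypothesis here is that the defendant is innocent.
H₀ was rejected, but H₀ is actually true.
Rejecting a true null hypothesis is a Type I error (false positive).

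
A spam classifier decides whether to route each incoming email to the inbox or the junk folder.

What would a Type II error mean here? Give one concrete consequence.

With the conventional null hypothesis that the message is legitimate (not spam):
A Type II error is failing to reject H₀ when H₀ is false.
Here that means delivering the message to the inbox when actually the message is spam.

A Type II error would mean concluding that the message is legitimate (not spam) (or at least failing to establish that the message is spam) when in fact the message is spam. Consequence: spam reaches the user's inbox.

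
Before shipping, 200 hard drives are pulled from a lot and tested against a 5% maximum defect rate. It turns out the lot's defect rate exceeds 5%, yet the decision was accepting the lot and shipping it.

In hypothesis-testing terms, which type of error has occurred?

Type II error

The null hypothesis here is that the lot's defect rate is 5% (within specification).
'Accepting the lot and shipping it' corresponds to failing to reject H₀.
H₀ was not rejected but H₀ is false — a Type II error (false negative).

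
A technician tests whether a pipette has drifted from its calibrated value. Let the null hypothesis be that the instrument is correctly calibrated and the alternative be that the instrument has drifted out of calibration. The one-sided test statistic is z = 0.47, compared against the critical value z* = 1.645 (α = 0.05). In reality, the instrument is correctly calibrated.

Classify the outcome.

Since z = 0.47 ≤ z* = 1.645, H₀ is not rejected.
H₀ is true (actually the instrument is correctly calibrated).
The decision matches the true state — no error.

No error (correct decision).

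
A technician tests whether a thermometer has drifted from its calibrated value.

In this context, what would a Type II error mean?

A Type II error would mean concluding that the instrument is correctly calibrated (or at least failing to establish that the instrument has drifted out of calibration) when in fact the instrument has drifted out of calibration.

With the conventional null hypothesis that the instrument is correctly calibrated:
A Type II error is failing to reject H₀ when H₀ is false.
Here that means leaving the instrument in service when actually the instrument has drifted out of calibration.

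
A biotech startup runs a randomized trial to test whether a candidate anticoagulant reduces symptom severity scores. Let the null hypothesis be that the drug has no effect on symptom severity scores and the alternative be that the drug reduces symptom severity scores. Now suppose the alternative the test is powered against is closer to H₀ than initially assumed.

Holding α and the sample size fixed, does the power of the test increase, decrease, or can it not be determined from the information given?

A smaller departure from H₀ means the test statistic under Ha is distributed closer to where it would be under H₀; rejection becomes less likely.
Since power = 1 − β and β increases, power decreases.

It decreases.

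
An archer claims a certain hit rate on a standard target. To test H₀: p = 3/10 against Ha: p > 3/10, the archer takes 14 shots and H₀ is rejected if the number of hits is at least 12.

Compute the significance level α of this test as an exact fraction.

The Type I error probability is α = P(S ≥ 12) computed under H₀, where S ~ Binomial(14, 3/10).
Adding the binomial terms for j = 12 through 14 with p = 3/10 yields 1265361021/50000000000000.

1265361021/50000000000000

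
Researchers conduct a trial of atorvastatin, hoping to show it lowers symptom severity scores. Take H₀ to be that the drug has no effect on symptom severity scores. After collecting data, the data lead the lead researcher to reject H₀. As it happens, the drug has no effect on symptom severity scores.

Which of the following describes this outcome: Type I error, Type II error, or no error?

Type I error

H₀ was rejected, but H₀ is actually true.
Rejecting a true null hypothesis is a Type I error (false positive).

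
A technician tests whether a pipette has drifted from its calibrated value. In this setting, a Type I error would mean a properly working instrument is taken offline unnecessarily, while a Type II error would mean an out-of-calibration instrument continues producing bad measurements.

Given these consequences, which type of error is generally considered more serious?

Type II error

The Type II consequence (an out-of-calibration instrument continues producing bad measurements) is more severe than the Type I consequence (a properly working instrument is taken offline unnecessarily).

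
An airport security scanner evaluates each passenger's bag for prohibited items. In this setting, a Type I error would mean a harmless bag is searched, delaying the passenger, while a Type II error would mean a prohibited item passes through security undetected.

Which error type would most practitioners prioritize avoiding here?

Type II error

The Type II consequence (a prohibited item passes through security undetected) is more severe than the Type I consequence (a harmless bag is searched, delaying the passenger).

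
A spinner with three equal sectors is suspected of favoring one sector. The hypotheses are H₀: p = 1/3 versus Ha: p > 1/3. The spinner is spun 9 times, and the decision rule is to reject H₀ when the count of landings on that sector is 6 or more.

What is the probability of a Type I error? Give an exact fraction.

835/19683

The Type I error probability is α = P(S ≥ 6) computed under H₀, where S ~ Binomial(9, 1/3).
Adding the binomial terms for j = 6 through 9 with p = 1/3 yields 835/19683.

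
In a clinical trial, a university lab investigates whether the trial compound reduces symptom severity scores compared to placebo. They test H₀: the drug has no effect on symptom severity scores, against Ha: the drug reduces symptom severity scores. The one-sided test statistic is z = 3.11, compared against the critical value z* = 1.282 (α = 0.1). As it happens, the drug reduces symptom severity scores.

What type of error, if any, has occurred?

No error (correct decision).

Since z = 3.11 > z* = 1.282, H₀ is rejected.
H₀ is false (actually the drug reduces symptom severity scores).
The decision matches the true state — no error.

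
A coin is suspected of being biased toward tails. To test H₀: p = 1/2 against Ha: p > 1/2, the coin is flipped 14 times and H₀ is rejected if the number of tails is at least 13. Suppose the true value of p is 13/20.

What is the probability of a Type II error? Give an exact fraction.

Under the alternative p = 13/20, S ~ Binomial(14, 13/20); β is the probability the test does not reject, P(S < 13).
Summing C(14,j)·(13/20)^j·(7/20)^{14-j} for j = 0..12 gives 1604780863168259917/1638400000000000000.

1604780863168259917/1638400000000000000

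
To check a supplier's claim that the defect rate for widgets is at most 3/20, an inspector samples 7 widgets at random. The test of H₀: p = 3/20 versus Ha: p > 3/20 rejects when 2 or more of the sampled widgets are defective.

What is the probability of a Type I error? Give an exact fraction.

Under H₀, K ~ Binomial(7, 3/20); the Type I error rate is P(K ≥ 2).
Via the complement, α = 1 − Σ_{j=0}^{1} C(7,j)(3/20)^j(17/20)^{7-j} = 181386189/640000000.

181386189/640000000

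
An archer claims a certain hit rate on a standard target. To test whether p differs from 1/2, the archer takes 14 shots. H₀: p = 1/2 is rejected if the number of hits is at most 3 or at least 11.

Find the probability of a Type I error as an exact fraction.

235/4096

The significance level is the null-hypothesis probability of the rejection region {≤3} ∪ {≥11}.
The two tails are symmetric, so α = 2·(1 + 14 + 91 + 364)/2^14 = 940/16384 = 235/4096.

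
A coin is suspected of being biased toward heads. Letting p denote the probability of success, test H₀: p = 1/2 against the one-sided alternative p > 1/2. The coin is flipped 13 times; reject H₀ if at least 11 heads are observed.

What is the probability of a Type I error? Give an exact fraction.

23/2048

The Type I error probability is α = P(Y ≥ 11) computed under H₀, where Y ~ Binomial(13, 1/2).
That's C(13,11) + C(13,12) + C(13,13) over 2^13, i.e. (78 + 13 + 1)/8192 = 92/8192 = 23/2048.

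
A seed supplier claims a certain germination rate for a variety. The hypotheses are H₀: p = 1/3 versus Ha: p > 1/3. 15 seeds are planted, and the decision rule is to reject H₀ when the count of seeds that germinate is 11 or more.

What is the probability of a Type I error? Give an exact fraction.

Under H₀, S ~ Binomial(15, 1/3), and α = P(S ≥ 11).
Adding the binomial terms for j = 11 through 15 with p = 1/3 yields 25931/14348907.

25931/14348907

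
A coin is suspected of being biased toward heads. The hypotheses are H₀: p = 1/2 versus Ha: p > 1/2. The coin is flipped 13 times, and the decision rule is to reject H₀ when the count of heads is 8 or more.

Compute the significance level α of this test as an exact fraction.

595/2048

The Type I error probability is α = P(K ≥ 8) computed under H₀, where K ~ Binomial(13, 1/2).
Summing the upper tail: (1287 + 715 + 286 + 78 + 13 + 1) / 2^13 = 2380/8192 = 595/2048.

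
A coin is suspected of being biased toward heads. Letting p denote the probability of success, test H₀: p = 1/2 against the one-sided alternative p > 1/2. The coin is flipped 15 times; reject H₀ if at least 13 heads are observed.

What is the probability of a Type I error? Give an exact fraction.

The Type I error probability is α = P(S ≥ 13) computed under H₀, where S ~ Binomial(15, 1/2).
That's C(15,13) + C(15,14) + C(15,15) over 2^15, i.e. (105 + 15 + 1)/32768 = 121/32768.

121/32768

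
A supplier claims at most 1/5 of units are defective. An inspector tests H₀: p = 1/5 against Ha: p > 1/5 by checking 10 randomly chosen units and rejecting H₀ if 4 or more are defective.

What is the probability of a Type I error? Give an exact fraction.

The significance level is the probability, assuming p = 1/5, of seeing 4 or more defectives in 10 draws.
Computing the lower-tail complement: 1 − 8585216/9765625 = 1180409/9765625.

1180409/9765625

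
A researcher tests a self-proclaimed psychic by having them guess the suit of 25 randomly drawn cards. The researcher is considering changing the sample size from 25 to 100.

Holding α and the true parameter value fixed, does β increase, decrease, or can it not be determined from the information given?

A larger sample reduces the standard error, pulling the sampling distribution under Ha further from the non-rejection region.

It decreases.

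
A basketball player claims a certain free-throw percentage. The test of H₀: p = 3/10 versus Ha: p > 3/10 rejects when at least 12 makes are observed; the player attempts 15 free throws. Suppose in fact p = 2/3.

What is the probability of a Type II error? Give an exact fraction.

11346539/14348907

Under the alternative p = 2/3, Y ~ Binomial(15, 2/3); β is the probability the test does not reject, P(Y < 12).
Adding the binomial probabilities P(Y=0)+…+P(Y=11) at p = 2/3 gives 11346539/14348907.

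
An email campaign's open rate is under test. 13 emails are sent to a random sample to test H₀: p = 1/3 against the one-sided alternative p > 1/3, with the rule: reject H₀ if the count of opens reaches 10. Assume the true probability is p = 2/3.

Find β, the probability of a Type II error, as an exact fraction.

1080275/1594323

Under the alternative p = 2/3, K ~ Binomial(13, 2/3); β is the probability the test does not reject, P(K < 10).
Equivalently, β = 1 − P(K ≥ 10) = 1080275/1594323.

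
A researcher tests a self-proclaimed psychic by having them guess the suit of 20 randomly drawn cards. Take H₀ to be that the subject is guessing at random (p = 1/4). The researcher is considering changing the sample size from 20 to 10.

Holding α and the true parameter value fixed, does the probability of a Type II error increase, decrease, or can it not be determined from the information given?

A smaller sample increases the standard error, so the sampling distributions under H₀ and Ha overlap more.

It increases.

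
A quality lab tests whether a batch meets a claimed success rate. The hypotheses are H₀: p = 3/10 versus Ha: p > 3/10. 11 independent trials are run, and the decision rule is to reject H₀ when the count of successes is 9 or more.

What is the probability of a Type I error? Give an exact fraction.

The Type I error probability is α = P(Y ≥ 9) computed under H₀, where Y ~ Binomial(11, 3/10).
Adding the binomial terms for j = 9 through 11 with p = 3/10 yields 11553921/20000000000.

11553921/20000000000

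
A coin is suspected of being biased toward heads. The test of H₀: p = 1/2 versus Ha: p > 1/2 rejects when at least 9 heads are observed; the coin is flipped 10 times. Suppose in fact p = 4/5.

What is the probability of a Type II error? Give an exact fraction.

6095609/9765625

A Type II error is failing to reject when Ha holds: with p = 4/5, β = P(X ≤ 8).
Equivalently, β = 1 − P(X ≥ 9) = 6095609/9765625.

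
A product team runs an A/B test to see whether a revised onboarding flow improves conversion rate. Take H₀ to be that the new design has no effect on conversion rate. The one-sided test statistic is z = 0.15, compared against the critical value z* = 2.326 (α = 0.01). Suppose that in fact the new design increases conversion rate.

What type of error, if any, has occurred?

Type II error

Since z = 0.15 ≤ z* = 2.326, H₀ is not rejected.
H₀ is false (actually the new design increases conversion rate).
Failing to reject a false H₀ is a Type II error.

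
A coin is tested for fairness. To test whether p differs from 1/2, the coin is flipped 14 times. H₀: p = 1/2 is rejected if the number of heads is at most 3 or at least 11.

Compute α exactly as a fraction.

235/4096

α = P(Y ≤ 3 or Y ≥ 11 | p = 1/2), Y ~ Binomial(14, 1/2).
Each tail has probability (1 + 14 + 91 + 364)/16384; doubling gives α = 940/16384 = 235/4096.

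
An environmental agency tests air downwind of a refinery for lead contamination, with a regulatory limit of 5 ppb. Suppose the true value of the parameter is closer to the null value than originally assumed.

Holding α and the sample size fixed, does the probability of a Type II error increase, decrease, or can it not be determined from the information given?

It increases.

A smaller true effect puts the Ha sampling distribution closer to H₀, so more of it falls in the non-rejection region.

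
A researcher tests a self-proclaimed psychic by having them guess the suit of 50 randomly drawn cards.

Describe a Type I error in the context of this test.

With the conventional null hypothesis that the subject is guessing at random (p = 1/4):
A Type I error is rejecting H₀ when H₀ is true.
Here that means concluding the subject has some ability beyond chance when actually the subject is guessing at random (p = 1/4).

A Type I error would mean concluding that the subject performs better than chance when in fact the subject is guessing at random (p = 1/4).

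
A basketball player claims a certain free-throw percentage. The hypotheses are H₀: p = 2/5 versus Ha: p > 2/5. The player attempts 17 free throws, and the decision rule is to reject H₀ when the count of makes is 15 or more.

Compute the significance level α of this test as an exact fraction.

The Type I error probability is α = P(S ≥ 15) computed under H₀, where S ~ Binomial(17, 2/5).
Summing C(17,j)(2/5)^j(3/5)^{17−j} for j = 15,…,17 gives 8716288/152587890625.

8716288/152587890625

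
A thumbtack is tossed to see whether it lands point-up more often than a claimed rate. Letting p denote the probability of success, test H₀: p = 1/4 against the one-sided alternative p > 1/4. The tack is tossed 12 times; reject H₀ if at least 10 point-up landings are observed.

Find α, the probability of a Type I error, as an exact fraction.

631/16777216

α = P(reject H₀ | H₀ true) = P(S ≥ 10 | p = 1/4), with S ~ Binomial(12, 1/4).
Summing C(12,j)(1/4)^j(3/4)^{12−j} for j = 10,…,12 gives 631/16777216.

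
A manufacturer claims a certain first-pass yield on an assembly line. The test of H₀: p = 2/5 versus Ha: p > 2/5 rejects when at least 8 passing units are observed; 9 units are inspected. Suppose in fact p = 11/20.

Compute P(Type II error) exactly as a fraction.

β = P(fail to reject H₀ | Ha true) = P(S ≤ 7 | p = 11/20), S ~ Binomial(9, 11/20).
Summing C(9,j)·(11/20)^j·(9/20)^{9-j} for j = 0..7 gives 123069745737/128000000000.

123069745737/128000000000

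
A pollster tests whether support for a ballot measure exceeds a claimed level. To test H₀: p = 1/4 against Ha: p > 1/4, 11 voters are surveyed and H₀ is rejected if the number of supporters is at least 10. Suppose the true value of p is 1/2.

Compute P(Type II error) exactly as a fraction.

509/512

β = P(fail to reject H₀ | Ha true) = P(X ≤ 9 | p = 1/2), X ~ Binomial(11, 1/2).
Summing C(11,j)·(1/2)^j·(1/2)^{11-j} for j = 0..9 gives 509/512.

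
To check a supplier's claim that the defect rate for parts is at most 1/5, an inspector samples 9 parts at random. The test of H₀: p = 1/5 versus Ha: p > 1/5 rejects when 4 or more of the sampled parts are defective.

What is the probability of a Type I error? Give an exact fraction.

167269/1953125

Under H₀, S ~ Binomial(9, 1/5); the Type I error rate is P(S ≥ 4).
Computing the lower-tail complement: 1 − 1785856/1953125 = 167269/1953125.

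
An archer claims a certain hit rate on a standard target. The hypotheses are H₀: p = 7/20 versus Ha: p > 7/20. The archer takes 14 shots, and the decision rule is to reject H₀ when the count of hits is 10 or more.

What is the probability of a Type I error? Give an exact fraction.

1977660911219567/327680000000000000

The Type I error probability is α = P(Y ≥ 10) computed under H₀, where Y ~ Binomial(14, 7/20).
Summing C(14,j)(7/20)^j(13/20)^{14−j} for j = 10,…,14 gives 1977660911219567/327680000000000000.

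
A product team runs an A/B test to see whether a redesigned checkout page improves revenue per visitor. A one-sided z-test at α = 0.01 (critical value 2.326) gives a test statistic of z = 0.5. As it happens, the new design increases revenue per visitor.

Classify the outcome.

Type II error

The conventional null hypothesis is that the new design has no effect on revenue per visitor.
Since z = 0.5 ≤ z* = 2.326, H₀ is not rejected.
H₀ is false (actually the new design increases revenue per visitor).
Failing to reject a false H₀ is a Type II error.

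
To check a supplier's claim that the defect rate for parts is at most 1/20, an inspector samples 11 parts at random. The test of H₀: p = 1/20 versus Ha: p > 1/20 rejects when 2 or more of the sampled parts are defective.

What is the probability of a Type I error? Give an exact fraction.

α = P(reject H₀ | H₀ true) = P(Y ≥ 2 | p = 1/20), Y ~ Binomial(11, 1/20).
Via the complement, α = 1 − Σ_{j=0}^{1} C(11,j)(1/20)^j(19/20)^{11-j} = 2086801226597/20480000000000.

2086801226597/20480000000000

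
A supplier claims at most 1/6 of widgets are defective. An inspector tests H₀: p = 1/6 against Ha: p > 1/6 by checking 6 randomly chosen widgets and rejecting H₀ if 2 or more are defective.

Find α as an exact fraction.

The significance level is the probability, assuming p = 1/6, of seeing 2 or more defectives in 6 draws.
Computing the lower-tail complement: 1 − 34375/46656 = 12281/46656.

12281/46656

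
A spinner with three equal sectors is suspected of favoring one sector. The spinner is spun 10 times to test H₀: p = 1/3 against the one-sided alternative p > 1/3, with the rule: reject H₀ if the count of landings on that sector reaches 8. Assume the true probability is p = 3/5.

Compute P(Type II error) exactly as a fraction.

8131936/9765625

β = P(fail to reject H₀ | Ha true) = P(Y ≤ 7 | p = 3/5), Y ~ Binomial(10, 3/5).
Equivalently, β = 1 − P(Y ≥ 8) = 8131936/9765625.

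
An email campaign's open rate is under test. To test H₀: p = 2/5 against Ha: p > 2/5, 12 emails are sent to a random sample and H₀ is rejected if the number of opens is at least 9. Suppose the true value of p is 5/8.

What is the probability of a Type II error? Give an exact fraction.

49315179861/68719476736

β = P(fail to reject H₀ | Ha true) = P(K ≤ 8 | p = 5/8), K ~ Binomial(12, 5/8).
Summing C(12,j)·(5/8)^j·(3/8)^{12-j} for j = 0..8 gives 49315179861/68719476736.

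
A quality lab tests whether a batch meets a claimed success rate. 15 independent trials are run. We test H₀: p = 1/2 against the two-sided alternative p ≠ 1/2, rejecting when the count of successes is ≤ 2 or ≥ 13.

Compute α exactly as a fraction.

121/16384

α = P(K ≤ 2 or K ≥ 13 | p = 1/2), K ~ Binomial(15, 1/2).
Each tail has probability (1 + 15 + 105)/32768; doubling gives α = 242/32768 = 121/16384.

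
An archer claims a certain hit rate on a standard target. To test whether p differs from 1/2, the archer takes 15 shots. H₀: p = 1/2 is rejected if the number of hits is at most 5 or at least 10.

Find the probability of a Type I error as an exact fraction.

α = P(K ≤ 5 or K ≥ 10 | p = 1/2), K ~ Binomial(15, 1/2).
By symmetry, α = 2·P(K ≤ 5) = 2·(1 + 15 + 105 + 455 + 1365 + 3003)/32768 = 9888/32768 = 309/1024.

309/1024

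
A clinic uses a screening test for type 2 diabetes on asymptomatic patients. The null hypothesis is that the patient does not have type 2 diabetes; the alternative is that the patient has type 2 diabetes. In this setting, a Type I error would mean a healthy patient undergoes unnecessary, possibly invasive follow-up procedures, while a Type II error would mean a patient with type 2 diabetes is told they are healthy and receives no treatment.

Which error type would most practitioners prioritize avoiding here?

Type II error

The Type II consequence (a patient with type 2 diabetes is told they are healthy and receives no treatment) is more severe than the Type I consequence (a healthy patient undergoes unnecessary, possibly invasive follow-up procedures).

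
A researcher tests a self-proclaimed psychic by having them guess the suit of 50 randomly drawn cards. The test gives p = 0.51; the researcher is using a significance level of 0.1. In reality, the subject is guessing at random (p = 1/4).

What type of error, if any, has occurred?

Neither — the decision is correct.

The conventional null hypothesis is that the subject is guessing at random (p = 1/4).
Since p = 0.51 ≥ α = 0.1, H₀ is not rejected.
H₀ is true (actually the subject is guessing at random (p = 1/4)).
The decision matches the true state — no error.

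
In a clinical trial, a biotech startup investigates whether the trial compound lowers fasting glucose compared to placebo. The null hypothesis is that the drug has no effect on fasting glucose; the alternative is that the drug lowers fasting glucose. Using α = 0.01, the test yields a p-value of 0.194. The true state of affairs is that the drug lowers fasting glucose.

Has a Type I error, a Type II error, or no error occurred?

Since p = 0.194 ≥ α = 0.01, H₀ is not rejected.
H₀ is false (actually the drug lowers fasting glucose).
Failing to reject a false H₀ is a Type II error.

Type II error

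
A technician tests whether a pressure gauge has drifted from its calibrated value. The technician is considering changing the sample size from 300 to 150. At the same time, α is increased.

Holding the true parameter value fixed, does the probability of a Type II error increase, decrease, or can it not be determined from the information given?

The first change alone would make β increase; the second alone would make β decrease. Which effect dominates depends on the magnitudes, which are not given.

Cannot be determined from the information given.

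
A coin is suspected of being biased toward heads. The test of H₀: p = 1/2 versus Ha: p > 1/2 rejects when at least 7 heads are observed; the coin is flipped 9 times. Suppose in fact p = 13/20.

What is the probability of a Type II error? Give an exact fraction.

5301813769/8000000000

β = P(fail to reject H₀ | Ha true) = P(S ≤ 6 | p = 13/20), S ~ Binomial(9, 13/20).
Summing C(9,j)·(13/20)^j·(7/20)^{9-j} for j = 0..6 gives 5301813769/8000000000.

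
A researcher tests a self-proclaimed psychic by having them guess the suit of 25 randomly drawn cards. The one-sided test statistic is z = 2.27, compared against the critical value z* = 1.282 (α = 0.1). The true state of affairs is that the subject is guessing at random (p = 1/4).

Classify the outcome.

The conventional null hypothesis is that the subject is guessing at random (p = 1/4).
Since z = 2.27 > z* = 1.282, H₀ is rejected.
H₀ is true (actually the subject is guessing at random (p = 1/4)).
Rejecting a true H₀ is a Type I error.

Type I error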